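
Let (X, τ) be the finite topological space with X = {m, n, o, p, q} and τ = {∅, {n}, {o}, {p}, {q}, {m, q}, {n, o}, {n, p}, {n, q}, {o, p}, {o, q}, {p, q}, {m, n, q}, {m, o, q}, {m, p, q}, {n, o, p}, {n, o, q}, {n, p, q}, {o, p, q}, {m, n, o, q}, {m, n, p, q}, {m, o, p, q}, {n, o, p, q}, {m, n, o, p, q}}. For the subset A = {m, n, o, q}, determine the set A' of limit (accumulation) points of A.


A' = {m}

For each x ∈ X, list the open sets U ∈ τ with x ∈ U, then check whether U ∩ (A ∖ {x}) ≠ ∅ for every such U.
  x = m: opens ∋ x are {m, q}, {m, n, q}, {m, o, q}, {m, p, q}, {m, n, o, q}, {m, n, p, q}, {m, o, p, q}, {m, n, o, p, q}; each meets A ∖ {m}, so x IS a limit point.
  x = n: open {n} ∋ x has {n} ∩ (A ∖ {n}) = ∅, so x is NOT a limit point.
  x = o: open {o} ∋ x has {o} ∩ (A ∖ {o}) = ∅, so x is NOT a limit point.
  x = p: open {p} ∋ x has {p} ∩ (A ∖ {p}) = ∅, so x is NOT a limit point.
  x = q: open {q} ∋ x has {q} ∩ (A ∖ {q}) = ∅, so x is NOT a limit point.
Collecting: A' = {m}.


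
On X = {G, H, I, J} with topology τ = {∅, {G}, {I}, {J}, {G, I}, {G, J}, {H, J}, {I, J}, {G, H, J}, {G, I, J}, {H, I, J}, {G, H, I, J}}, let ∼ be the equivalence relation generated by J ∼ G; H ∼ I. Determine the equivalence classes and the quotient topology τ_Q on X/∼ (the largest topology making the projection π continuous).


X/∼ = {[G=J], [H=I]}; |τ_Q| = 3.

Equivalence classes: [G=J], [H=I].
Quotient map π: X → X/∼ sends G ↦ [G=J], H ↦ [H=I], I ↦ [H=I], J ↦ [G=J].
For each subset V ⊆ X/∼, compute π^{-1}(V) ⊆ X and check whether π^{-1}(V) ∈ τ. V is open in τ_Q iff π^{-1}(V) ∈ τ.
  V = {}: π^{-1}(V) = ∅ ∈ τ ✓.
  V = {[G=J]}: π^{-1}(V) = {G, J} ∈ τ ✓.
  V = {[H=I]}: π^{-1}(V) = {H, I} ∉ τ ✗.
  V = {[G=J], [H=I]}: π^{-1}(V) = {G, H, I, J} ∈ τ ✓.
Open sets in the quotient: τ_Q = {{}, {[G=J]}, {[G=J], [H=I]}} (3 elements).


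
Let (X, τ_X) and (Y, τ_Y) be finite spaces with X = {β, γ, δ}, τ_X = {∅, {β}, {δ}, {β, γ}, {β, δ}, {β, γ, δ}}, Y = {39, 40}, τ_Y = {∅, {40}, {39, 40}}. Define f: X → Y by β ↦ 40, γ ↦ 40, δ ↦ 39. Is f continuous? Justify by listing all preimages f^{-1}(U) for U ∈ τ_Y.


f IS continuous.

Compute f^{-1}(U) for each U ∈ τ_Y:
  U = ∅: f^{-1}(U) = ∅ ∈ τ_X ✓.
  U = {40}: f^{-1}(U) = {β, γ} ∈ τ_X ✓.
  U = {39, 40}: f^{-1}(U) = {β, γ, δ} ∈ τ_X ✓.
Every preimage lies in τ_X, so f IS continuous.


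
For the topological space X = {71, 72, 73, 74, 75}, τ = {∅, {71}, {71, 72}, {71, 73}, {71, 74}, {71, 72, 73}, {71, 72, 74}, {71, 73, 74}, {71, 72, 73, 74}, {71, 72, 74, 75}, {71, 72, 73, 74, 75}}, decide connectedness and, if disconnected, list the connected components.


(X, τ) is connected.

Find clopen sets (U ∈ τ with X ∖ U ∈ τ):
  U = ∅, X ∖ U = {71, 72, 73, 74, 75} — both open, so U is clopen.
  U = {71, 72, 73, 74, 75}, X ∖ U = ∅ — both open, so U is clopen.
Only trivial clopens (∅ and X) exist, so (X, τ) is connected.
Compute connected components by grouping points that agree on all clopens:
  component: {71, 72, 73, 74, 75}


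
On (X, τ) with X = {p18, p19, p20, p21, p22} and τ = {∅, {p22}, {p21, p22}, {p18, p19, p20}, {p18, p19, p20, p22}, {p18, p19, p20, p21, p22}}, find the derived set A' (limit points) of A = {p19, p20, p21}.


A' = {p18, p19, p20}

For each x ∈ X, list the open sets U ∈ τ with x ∈ U, then check whether U ∩ (A ∖ {x}) ≠ ∅ for every such U.
  x = p18: opens ∋ x are {p18, p19, p20}, {p18, p19, p20, p22}, {p18, p19, p20, p21, p22}; each meets A ∖ {p18}, so x IS a limit point.
  x = p19: opens ∋ x are {p18, p19, p20}, {p18, p19, p20, p22}, {p18, p19, p20, p21, p22}; each meets A ∖ {p19}, so x IS a limit point.
  x = p20: opens ∋ x are {p18, p19, p20}, {p18, p19, p20, p22}, {p18, p19, p20, p21, p22}; each meets A ∖ {p20}, so x IS a limit point.
  x = p21: open {p21, p22} ∋ x has {p21, p22} ∩ (A ∖ {p21}) = ∅, so x is NOT a limit point.
  x = p22: open {p22} ∋ x has {p22} ∩ (A ∖ {p22}) = ∅, so x is NOT a limit point.
Collecting: A' = {p18, p19, p20}.


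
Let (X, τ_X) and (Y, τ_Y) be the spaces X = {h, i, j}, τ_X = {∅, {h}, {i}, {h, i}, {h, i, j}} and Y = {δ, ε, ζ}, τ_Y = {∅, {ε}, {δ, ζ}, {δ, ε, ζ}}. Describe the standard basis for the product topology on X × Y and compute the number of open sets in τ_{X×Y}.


Basis B = {∅ × ∅, {h} × {ε}, {i} × {ε}, {h} × {δ, ζ}, {h, i} × {ε}, {i} × {δ, ζ}, {h} × {δ, ε, ζ}, {h, i, j} × {ε}, {i} × {δ, ε, ζ}, {h, i} × {δ, ζ}, {h, i} × {δ, ε, ζ}, {h, i, j} × {δ, ζ}, {h, i, j} × {δ, ε, ζ}}; |τ_{X×Y}| = 25.

Enumerate products U × V with U ∈ τ_X, V ∈ τ_Y (deduplicated):
  ∅ × ∅ = {} (∅)
  {h} × {ε} = {(h,ε)}
  {i} × {ε} = {(i,ε)}
  {h} × {δ, ζ} = {(h,δ), (h,ζ)}
  {h, i} × {ε} = {(h,ε), (i,ε)}
  {i} × {δ, ζ} = {(i,δ), (i,ζ)}
  {h} × {δ, ε, ζ} = {(h,δ), (h,ε), (h,ζ)}
  {h, i, j} × {ε} = {(h,ε), (i,ε), (j,ε)}
  {i} × {δ, ε, ζ} = {(i,δ), (i,ε), (i,ζ)}
  {h, i} × {δ, ζ} = {(h,δ), (h,ζ), (i,δ), (i,ζ)}
  {h, i} × {δ, ε, ζ} = {(h,δ), (h,ε), (h,ζ), (i,δ), (i,ε), (i,ζ)}
  {h, i, j} × {δ, ζ} = {(h,δ), (h,ζ), (i,δ), (i,ζ), (j,δ), (j,ζ)}
  {h, i, j} × {δ, ε, ζ} = {(h,δ), (h,ε), (h,ζ), (i,δ), (i,ε), (i,ζ), (j,δ), (j,ε), (j,ζ)}
These 13 distinct sets form the basis B.
Close under arbitrary unions to get τ_{X×Y}; counting gives |τ_{X×Y}| = 25.


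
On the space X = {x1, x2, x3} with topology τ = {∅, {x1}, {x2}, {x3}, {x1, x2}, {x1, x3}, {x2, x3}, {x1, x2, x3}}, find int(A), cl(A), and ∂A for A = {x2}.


int(A) = {x2}, cl(A) = {x2}, ∂A = ∅.

Closed sets in (X, τ) are complements of opens:
  closed(X, τ) = {∅, {x1}, {x2}, {x3}, {x1, x2}, {x1, x3}, {x2, x3}, {x1, x2, x3}}.
int(A) = ⋃ {U ∈ τ : U ⊆ A}. Opens contained in A: ∅, {x2}.
Taking the union of these: int(A) = {x2}.
cl(A) = ⋂ {C closed : A ⊆ C}. Closed sets containing A: {x2}, {x1, x2}, {x2, x3}, {x1, x2, x3}.
Intersecting these: cl(A) = {x2}.
∂A = cl(A) ∖ int(A) = {x2} ∖ {x2} = ∅.


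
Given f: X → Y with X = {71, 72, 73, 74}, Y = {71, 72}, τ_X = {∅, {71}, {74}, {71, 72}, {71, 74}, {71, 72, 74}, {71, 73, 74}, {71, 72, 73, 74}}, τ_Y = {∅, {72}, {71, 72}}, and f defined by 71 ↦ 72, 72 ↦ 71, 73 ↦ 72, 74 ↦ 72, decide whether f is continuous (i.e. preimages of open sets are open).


f IS continuous.

Compute f^{-1}(U) for each U ∈ τ_Y:
  U = ∅: f^{-1}(U) = ∅ ∈ τ_X ✓.
  U = {72}: f^{-1}(U) = {71, 73, 74} ∈ τ_X ✓.
  U = {71, 72}: f^{-1}(U) = {71, 72, 73, 74} ∈ τ_X ✓.
Every preimage lies in τ_X, so f IS continuous.


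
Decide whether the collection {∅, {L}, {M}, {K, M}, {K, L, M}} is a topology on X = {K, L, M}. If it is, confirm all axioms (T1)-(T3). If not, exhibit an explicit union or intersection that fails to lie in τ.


τ is NOT a topology on X.

Axiom (T1): ∅ ∈ τ? Yes; X ∈ τ? Yes.
Axiom (T2/T3): check pairwise unions and intersections of members of τ.
Counterexample for (T2): {L} ∪ {M} = {L, M} ∉ τ. Therefore τ is NOT a topology.


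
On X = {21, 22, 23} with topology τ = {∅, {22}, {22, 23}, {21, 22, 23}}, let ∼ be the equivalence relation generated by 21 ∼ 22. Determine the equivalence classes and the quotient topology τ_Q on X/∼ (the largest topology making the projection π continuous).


X/∼ = {[21=22], [23]}; |τ_Q| = 2.

Equivalence classes: [21=22], [23].
Quotient map π: X → X/∼ sends 21 ↦ [21=22], 22 ↦ [21=22], 23 ↦ [23].
For each subset V ⊆ X/∼, compute π^{-1}(V) ⊆ X and check whether π^{-1}(V) ∈ τ. V is open in τ_Q iff π^{-1}(V) ∈ τ.
  V = {}: π^{-1}(V) = ∅ ∈ τ ✓.
  V = {[21=22]}: π^{-1}(V) = {21, 22} ∉ τ ✗.
  V = {[23]}: π^{-1}(V) = {23} ∉ τ ✗.
  V = {[21=22], [23]}: π^{-1}(V) = {21, 22, 23} ∈ τ ✓.
Open sets in the quotient: τ_Q = {{}, {[21=22], [23]}} (2 elements).


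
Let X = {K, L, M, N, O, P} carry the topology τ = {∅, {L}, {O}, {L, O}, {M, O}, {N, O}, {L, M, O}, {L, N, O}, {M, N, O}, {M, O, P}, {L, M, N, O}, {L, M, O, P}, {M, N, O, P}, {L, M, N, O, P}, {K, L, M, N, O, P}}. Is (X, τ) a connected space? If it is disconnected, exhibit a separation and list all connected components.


(X, τ) is connected.

Find clopen sets (U ∈ τ with X ∖ U ∈ τ):
  U = ∅, X ∖ U = {K, L, M, N, O, P} — both open, so U is clopen.
  U = {K, L, M, N, O, P}, X ∖ U = ∅ — both open, so U is clopen.
Only trivial clopens (∅ and X) exist, so (X, τ) is connected.
Compute connected components by grouping points that agree on all clopens:
  component: {K, L, M, N, O, P}


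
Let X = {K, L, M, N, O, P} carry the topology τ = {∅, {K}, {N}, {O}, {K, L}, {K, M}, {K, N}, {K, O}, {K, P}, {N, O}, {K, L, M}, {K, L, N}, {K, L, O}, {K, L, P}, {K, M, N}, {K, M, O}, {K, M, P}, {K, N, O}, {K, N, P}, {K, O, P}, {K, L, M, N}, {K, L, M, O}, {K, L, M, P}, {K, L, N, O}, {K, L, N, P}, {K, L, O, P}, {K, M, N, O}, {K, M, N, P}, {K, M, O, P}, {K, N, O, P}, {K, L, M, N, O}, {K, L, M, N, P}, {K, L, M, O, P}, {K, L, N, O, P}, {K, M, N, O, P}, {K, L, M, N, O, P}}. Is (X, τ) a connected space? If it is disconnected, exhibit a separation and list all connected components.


(X, τ) is disconnected; components = [{N}, {O}, {K, L, M, P}].

Find clopen sets (U ∈ τ with X ∖ U ∈ τ):
  U = ∅, X ∖ U = {K, L, M, N, O, P} — both open, so U is clopen.
  U = {N}, X ∖ U = {K, L, M, O, P} — both open, so U is clopen.
  U = {O}, X ∖ U = {K, L, M, N, P} — both open, so U is clopen.
  U = {N, O}, X ∖ U = {K, L, M, P} — both open, so U is clopen.
  U = {K, L, M, P}, X ∖ U = {N, O} — both open, so U is clopen.
  U = {K, L, M, N, P}, X ∖ U = {O} — both open, so U is clopen.
  U = {K, L, M, O, P}, X ∖ U = {N} — both open, so U is clopen.
  U = {K, L, M, N, O, P}, X ∖ U = ∅ — both open, so U is clopen.
Nontrivial clopen(s) exist: e.g. {N}. So (X, τ) is disconnected.
Compute connected components by grouping points that agree on all clopens:
  component: {N}
  component: {O}
  component: {K, L, M, P}


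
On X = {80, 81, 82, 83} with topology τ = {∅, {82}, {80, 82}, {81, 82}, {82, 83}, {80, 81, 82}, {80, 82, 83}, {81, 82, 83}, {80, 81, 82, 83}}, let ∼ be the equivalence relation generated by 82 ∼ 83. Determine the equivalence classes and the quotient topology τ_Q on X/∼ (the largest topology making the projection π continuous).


X/∼ = {[80], [81], [82=83]}; |τ_Q| = 5.

Equivalence classes: [80], [81], [82=83].
Quotient map π: X → X/∼ sends 80 ↦ [80], 81 ↦ [81], 82 ↦ [82=83], 83 ↦ [82=83].
For each subset V ⊆ X/∼, compute π^{-1}(V) ⊆ X and check whether π^{-1}(V) ∈ τ. V is open in τ_Q iff π^{-1}(V) ∈ τ.
  V = {}: π^{-1}(V) = ∅ ∈ τ ✓.
  V = {[80]}: π^{-1}(V) = {80} ∉ τ ✗.
  V = {[81]}: π^{-1}(V) = {81} ∉ τ ✗.
  V = {[80], [81]}: π^{-1}(V) = {80, 81} ∉ τ ✗.
  V = {[82=83]}: π^{-1}(V) = {82, 83} ∈ τ ✓.
  V = {[80], [82=83]}: π^{-1}(V) = {80, 82, 83} ∈ τ ✓.
  V = {[81], [82=83]}: π^{-1}(V) = {81, 82, 83} ∈ τ ✓.
  V = {[80], [81], [82=83]}: π^{-1}(V) = {80, 81, 82, 83} ∈ τ ✓.
Open sets in the quotient: τ_Q = {{}, {[82=83]}, {[80], [82=83]}, {[81], [82=83]}, {[80], [81], [82=83]}} (5 elements).


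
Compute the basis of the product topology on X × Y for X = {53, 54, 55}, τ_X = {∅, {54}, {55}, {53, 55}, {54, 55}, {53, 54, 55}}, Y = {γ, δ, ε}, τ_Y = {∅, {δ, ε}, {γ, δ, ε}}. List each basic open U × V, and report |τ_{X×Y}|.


Basis B = {∅ × ∅, {54} × {δ, ε}, {55} × {δ, ε}, {54} × {γ, δ, ε}, {55} × {γ, δ, ε}, {53, 55} × {δ, ε}, {54, 55} × {δ, ε}, {53, 55} × {γ, δ, ε}, {53, 54, 55} × {δ, ε}, {54, 55} × {γ, δ, ε}, {53, 54, 55} × {γ, δ, ε}}; |τ_{X×Y}| = 18.

Enumerate products U × V with U ∈ τ_X, V ∈ τ_Y (deduplicated):
  ∅ × ∅ = {} (∅)
  {54} × {δ, ε} = {(54,δ), (54,ε)}
  {55} × {δ, ε} = {(55,δ), (55,ε)}
  {54} × {γ, δ, ε} = {(54,γ), (54,δ), (54,ε)}
  {55} × {γ, δ, ε} = {(55,γ), (55,δ), (55,ε)}
  {53, 55} × {δ, ε} = {(53,δ), (53,ε), (55,δ), (55,ε)}
  {54, 55} × {δ, ε} = {(54,δ), (54,ε), (55,δ), (55,ε)}
  {53, 55} × {γ, δ, ε} = {(53,γ), (53,δ), (53,ε), (55,γ), (55,δ), (55,ε)}
  {53, 54, 55} × {δ, ε} = {(53,δ), (53,ε), (54,δ), (54,ε), (55,δ), (55,ε)}
  {54, 55} × {γ, δ, ε} = {(54,γ), (54,δ), (54,ε), (55,γ), (55,δ), (55,ε)}
  {53, 54, 55} × {γ, δ, ε} = {(53,γ), (53,δ), (53,ε), (54,γ), (54,δ), (54,ε), (55,γ), (55,δ), (55,ε)}
These 11 distinct sets form the basis B.
Close under arbitrary unions to get τ_{X×Y}; counting gives |τ_{X×Y}| = 18.


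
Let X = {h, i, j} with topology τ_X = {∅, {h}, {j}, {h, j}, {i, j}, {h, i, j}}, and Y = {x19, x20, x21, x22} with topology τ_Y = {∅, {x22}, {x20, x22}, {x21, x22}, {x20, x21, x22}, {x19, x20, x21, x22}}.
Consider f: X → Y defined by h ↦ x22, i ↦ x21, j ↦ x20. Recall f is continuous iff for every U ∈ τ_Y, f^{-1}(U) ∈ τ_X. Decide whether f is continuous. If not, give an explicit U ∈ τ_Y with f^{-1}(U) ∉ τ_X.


f is NOT continuous.

Compute f^{-1}(U) for each U ∈ τ_Y:
  U = ∅: f^{-1}(U) = ∅ ∈ τ_X ✓.
  U = {x22}: f^{-1}(U) = {h} ∈ τ_X ✓.
  U = {x20, x22}: f^{-1}(U) = {h, j} ∈ τ_X ✓.
  U = {x21, x22}: f^{-1}(U) = {h, i} ∉ τ_X ✗.
  U = {x20, x21, x22}: f^{-1}(U) = {h, i, j} ∈ τ_X ✓.
  U = {x19, x20, x21, x22}: f^{-1}(U) = {h, i, j} ∈ τ_X ✓.
Found U = {x21, x22} with f^{-1}(U) = {h, i} not in τ_X. Therefore f is NOT continuous.


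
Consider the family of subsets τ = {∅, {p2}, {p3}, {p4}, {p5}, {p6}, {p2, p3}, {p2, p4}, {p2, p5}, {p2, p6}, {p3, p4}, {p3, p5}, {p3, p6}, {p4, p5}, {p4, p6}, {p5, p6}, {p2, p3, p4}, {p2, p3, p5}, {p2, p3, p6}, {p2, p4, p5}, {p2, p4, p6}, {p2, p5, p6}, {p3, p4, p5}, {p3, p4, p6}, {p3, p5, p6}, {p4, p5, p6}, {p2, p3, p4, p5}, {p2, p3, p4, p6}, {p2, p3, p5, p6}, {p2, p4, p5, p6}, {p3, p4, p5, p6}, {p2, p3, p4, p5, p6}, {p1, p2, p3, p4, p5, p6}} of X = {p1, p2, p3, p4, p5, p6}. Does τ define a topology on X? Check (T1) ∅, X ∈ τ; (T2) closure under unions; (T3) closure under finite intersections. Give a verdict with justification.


τ IS a topology on X.

Axiom (T1): ∅ ∈ τ? Yes; X ∈ τ? Yes.
Axiom (T2/T3): check pairwise unions and intersections of members of τ.
All pairwise intersections and unions checked — each lies in τ. Therefore τ satisfies (T1), (T2), (T3): it IS a topology on X.


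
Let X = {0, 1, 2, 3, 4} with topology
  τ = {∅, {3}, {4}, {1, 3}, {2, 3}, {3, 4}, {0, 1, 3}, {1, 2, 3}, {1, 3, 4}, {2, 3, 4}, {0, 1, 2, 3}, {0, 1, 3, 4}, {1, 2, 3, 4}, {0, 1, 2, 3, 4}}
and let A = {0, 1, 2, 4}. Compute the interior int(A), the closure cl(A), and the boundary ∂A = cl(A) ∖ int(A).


int(A) = {4}, cl(A) = {0, 1, 2, 4}, ∂A = {0, 1, 2}.

Closed sets in (X, τ) are complements of opens:
  closed(X, τ) = {∅, {0}, {2}, {4}, {0, 1}, {0, 2}, {0, 4}, {2, 4}, {0, 1, 2}, {0, 1, 4}, {0, 2, 4}, {0, 1, 2, 3}, {0, 1, 2, 4}, {0, 1, 2, 3, 4}}.
int(A) = ⋃ {U ∈ τ : U ⊆ A}. Opens contained in A: ∅, {4}.
Taking the union of these: int(A) = {4}.
cl(A) = ⋂ {C closed : A ⊆ C}. Closed sets containing A: {0, 1, 2, 4}, {0, 1, 2, 3, 4}.
Intersecting these: cl(A) = {0, 1, 2, 4}.
∂A = cl(A) ∖ int(A) = {0, 1, 2, 4} ∖ {4} = {0, 1, 2}.


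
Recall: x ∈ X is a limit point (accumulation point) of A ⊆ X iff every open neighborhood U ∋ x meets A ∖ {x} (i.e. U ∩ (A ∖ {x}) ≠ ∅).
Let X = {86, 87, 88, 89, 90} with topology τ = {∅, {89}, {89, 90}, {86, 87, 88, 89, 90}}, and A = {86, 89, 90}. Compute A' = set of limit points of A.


A' = {86, 87, 88, 90}

For each x ∈ X, list the open sets U ∈ τ with x ∈ U, then check whether U ∩ (A ∖ {x}) ≠ ∅ for every such U.
  x = 86: opens ∋ x are {86, 87, 88, 89, 90}; each meets A ∖ {86}, so x IS a limit point.
  x = 87: opens ∋ x are {86, 87, 88, 89, 90}; each meets A ∖ {87}, so x IS a limit point.
  x = 88: opens ∋ x are {86, 87, 88, 89, 90}; each meets A ∖ {88}, so x IS a limit point.
  x = 89: open {89} ∋ x has {89} ∩ (A ∖ {89}) = ∅, so x is NOT a limit point.
  x = 90: opens ∋ x are {89, 90}, {86, 87, 88, 89, 90}; each meets A ∖ {90}, so x IS a limit point.
Collecting: A' = {86, 87, 88, 90}.


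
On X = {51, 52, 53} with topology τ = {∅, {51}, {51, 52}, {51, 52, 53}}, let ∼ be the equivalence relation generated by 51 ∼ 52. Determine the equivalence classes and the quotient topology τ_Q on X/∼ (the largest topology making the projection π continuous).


X/∼ = {[51=52], [53]}; |τ_Q| = 3.

Equivalence classes: [51=52], [53].
Quotient map π: X → X/∼ sends 51 ↦ [51=52], 52 ↦ [51=52], 53 ↦ [53].
For each subset V ⊆ X/∼, compute π^{-1}(V) ⊆ X and check whether π^{-1}(V) ∈ τ. V is open in τ_Q iff π^{-1}(V) ∈ τ.
  V = {}: π^{-1}(V) = ∅ ∈ τ ✓.
  V = {[51=52]}: π^{-1}(V) = {51, 52} ∈ τ ✓.
  V = {[53]}: π^{-1}(V) = {53} ∉ τ ✗.
  V = {[51=52], [53]}: π^{-1}(V) = {51, 52, 53} ∈ τ ✓.
Open sets in the quotient: τ_Q = {{}, {[51=52]}, {[51=52], [53]}} (3 elements).


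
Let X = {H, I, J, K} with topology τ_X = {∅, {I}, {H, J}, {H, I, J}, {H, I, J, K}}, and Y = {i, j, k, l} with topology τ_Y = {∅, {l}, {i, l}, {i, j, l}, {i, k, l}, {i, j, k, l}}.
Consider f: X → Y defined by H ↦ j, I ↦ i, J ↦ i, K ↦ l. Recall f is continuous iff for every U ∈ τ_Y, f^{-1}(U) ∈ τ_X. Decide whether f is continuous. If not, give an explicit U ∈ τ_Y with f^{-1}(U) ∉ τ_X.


f is NOT continuous.

Compute f^{-1}(U) for each U ∈ τ_Y:
  U = ∅: f^{-1}(U) = ∅ ∈ τ_X ✓.
  U = {l}: f^{-1}(U) = {K} ∉ τ_X ✗.
  U = {i, l}: f^{-1}(U) = {I, J, K} ∉ τ_X ✗.
  U = {i, j, l}: f^{-1}(U) = {H, I, J, K} ∈ τ_X ✓.
  U = {i, k, l}: f^{-1}(U) = {I, J, K} ∉ τ_X ✗.
  U = {i, j, k, l}: f^{-1}(U) = {H, I, J, K} ∈ τ_X ✓.
Found U = {l} with f^{-1}(U) = {K} not in τ_X. Therefore f is NOT continuous.


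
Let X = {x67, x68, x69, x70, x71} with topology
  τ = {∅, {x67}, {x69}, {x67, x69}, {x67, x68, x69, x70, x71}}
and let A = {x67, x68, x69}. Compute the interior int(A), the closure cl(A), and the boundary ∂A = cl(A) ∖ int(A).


int(A) = {x67, x69}, cl(A) = {x67, x68, x69, x70, x71}, ∂A = {x68, x70, x71}.

Closed sets in (X, τ) are complements of opens:
  closed(X, τ) = {∅, {x68, x70, x71}, {x67, x68, x70, x71}, {x68, x69, x70, x71}, {x67, x68, x69, x70, x71}}.
int(A) = ⋃ {U ∈ τ : U ⊆ A}. Opens contained in A: ∅, {x67}, {x69}, {x67, x69}.
Taking the union of these: int(A) = {x67, x69}.
cl(A) = ⋂ {C closed : A ⊆ C}. Closed sets containing A: {x67, x68, x69, x70, x71}.
Intersecting these: cl(A) = {x67, x68, x69, x70, x71}.
∂A = cl(A) ∖ int(A) = {x67, x68, x69, x70, x71} ∖ {x67, x69} = {x68, x70, x71}.


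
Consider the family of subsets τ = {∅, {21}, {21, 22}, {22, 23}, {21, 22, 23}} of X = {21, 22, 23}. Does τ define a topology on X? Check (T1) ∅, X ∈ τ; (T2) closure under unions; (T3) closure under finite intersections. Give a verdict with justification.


τ is NOT a topology on X.

Axiom (T1): ∅ ∈ τ? Yes; X ∈ τ? Yes.
Axiom (T2/T3): check pairwise unions and intersections of members of τ.
Counterexample for (T3): {21, 22} ∩ {22, 23} = {22} ∉ τ. Therefore τ is NOT a topology.


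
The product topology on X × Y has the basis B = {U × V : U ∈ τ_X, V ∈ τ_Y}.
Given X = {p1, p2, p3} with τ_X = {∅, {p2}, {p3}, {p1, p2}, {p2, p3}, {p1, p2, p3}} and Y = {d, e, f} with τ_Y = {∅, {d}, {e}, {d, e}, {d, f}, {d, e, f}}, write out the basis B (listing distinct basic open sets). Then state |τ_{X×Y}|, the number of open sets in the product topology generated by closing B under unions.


Basis B = {∅ × ∅, {p2} × {d}, {p2} × {e}, {p3} × {d}, {p3} × {e}, {p1, p2} × {d}, {p1, p2} × {e}, {p2} × {d, e}, {p2} × {d, f}, {p2, p3} × {d}, {p2, p3} × {e}, {p3} × {d, e}, {p3} × {d, f}, {p1, p2, p3} × {d}, {p1, p2, p3} × {e}, {p2} × {d, e, f}, {p3} × {d, e, f}, {p1, p2} × {d, e}, {p1, p2} × {d, f}, {p2, p3} × {d, e}, {p2, p3} × {d, f}, {p1, p2} × {d, e, f}, {p1, p2, p3} × {d, e}, {p1, p2, p3} × {d, f}, {p2, p3} × {d, e, f}, {p1, p2, p3} × {d, e, f}}; |τ_{X×Y}| = 108.

Enumerate products U × V with U ∈ τ_X, V ∈ τ_Y (deduplicated):
  ∅ × ∅ = {} (∅)
  {p2} × {d} = {(p2,d)}
  {p2} × {e} = {(p2,e)}
  {p3} × {d} = {(p3,d)}
  {p3} × {e} = {(p3,e)}
  {p1, p2} × {d} = {(p1,d), (p2,d)}
  {p1, p2} × {e} = {(p1,e), (p2,e)}
  {p2} × {d, e} = {(p2,d), (p2,e)}
  {p2} × {d, f} = {(p2,d), (p2,f)}
  {p2, p3} × {d} = {(p2,d), (p3,d)}
  {p2, p3} × {e} = {(p2,e), (p3,e)}
  {p3} × {d, e} = {(p3,d), (p3,e)}
  {p3} × {d, f} = {(p3,d), (p3,f)}
  {p1, p2, p3} × {d} = {(p1,d), (p2,d), (p3,d)}
  {p1, p2, p3} × {e} = {(p1,e), (p2,e), (p3,e)}
  {p2} × {d, e, f} = {(p2,d), (p2,e), (p2,f)}
  {p3} × {d, e, f} = {(p3,d), (p3,e), (p3,f)}
  {p1, p2} × {d, e} = {(p1,d), (p1,e), (p2,d), (p2,e)}
  {p1, p2} × {d, f} = {(p1,d), (p1,f), (p2,d), (p2,f)}
  {p2, p3} × {d, e} = {(p2,d), (p2,e), (p3,d), (p3,e)}
  {p2, p3} × {d, f} = {(p2,d), (p2,f), (p3,d), (p3,f)}
  {p1, p2} × {d, e, f} = {(p1,d), (p1,e), (p1,f), (p2,d), (p2,e), (p2,f)}
  {p1, p2, p3} × {d, e} = {(p1,d), (p1,e), (p2,d), (p2,e), (p3,d), (p3,e)}
  {p1, p2, p3} × {d, f} = {(p1,d), (p1,f), (p2,d), (p2,f), (p3,d), (p3,f)}
  {p2, p3} × {d, e, f} = {(p2,d), (p2,e), (p2,f), (p3,d), (p3,e), (p3,f)}
  {p1, p2, p3} × {d, e, f} = {(p1,d), (p1,e), (p1,f), (p2,d), (p2,e), (p2,f), (p3,d), (p3,e), (p3,f)}
These 26 distinct sets form the basis B.
Close under arbitrary unions to get τ_{X×Y}; counting gives |τ_{X×Y}| = 108.


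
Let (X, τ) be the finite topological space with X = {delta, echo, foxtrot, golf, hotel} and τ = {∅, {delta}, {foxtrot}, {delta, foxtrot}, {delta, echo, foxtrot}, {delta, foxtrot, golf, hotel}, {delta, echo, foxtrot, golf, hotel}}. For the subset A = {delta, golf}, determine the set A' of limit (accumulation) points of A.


A' = {echo, golf, hotel}

For each x ∈ X, list the open sets U ∈ τ with x ∈ U, then check whether U ∩ (A ∖ {x}) ≠ ∅ for every such U.
  x = delta: open {delta} ∋ x has {delta} ∩ (A ∖ {delta}) = ∅, so x is NOT a limit point.
  x = echo: opens ∋ x are {delta, echo, foxtrot}, {delta, echo, foxtrot, golf, hotel}; each meets A ∖ {echo}, so x IS a limit point.
  x = foxtrot: open {foxtrot} ∋ x has {foxtrot} ∩ (A ∖ {foxtrot}) = ∅, so x is NOT a limit point.
  x = golf: opens ∋ x are {delta, foxtrot, golf, hotel}, {delta, echo, foxtrot, golf, hotel}; each meets A ∖ {golf}, so x IS a limit point.
  x = hotel: opens ∋ x are {delta, foxtrot, golf, hotel}, {delta, echo, foxtrot, golf, hotel}; each meets A ∖ {hotel}, so x IS a limit point.
Collecting: A' = {echo, golf, hotel}.


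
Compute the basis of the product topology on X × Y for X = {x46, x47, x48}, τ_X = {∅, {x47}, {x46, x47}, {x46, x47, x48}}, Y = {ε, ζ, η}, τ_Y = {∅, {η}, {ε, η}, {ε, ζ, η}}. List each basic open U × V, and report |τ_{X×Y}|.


Basis B = {∅ × ∅, {x47} × {η}, {x46, x47} × {η}, {x47} × {ε, η}, {x46, x47, x48} × {η}, {x47} × {ε, ζ, η}, {x46, x47} × {ε, η}, {x46, x47} × {ε, ζ, η}, {x46, x47, x48} × {ε, η}, {x46, x47, x48} × {ε, ζ, η}}; |τ_{X×Y}| = 20.

Enumerate products U × V with U ∈ τ_X, V ∈ τ_Y (deduplicated):
  ∅ × ∅ = {} (∅)
  {x47} × {η} = {(x47,η)}
  {x46, x47} × {η} = {(x46,η), (x47,η)}
  {x47} × {ε, η} = {(x47,ε), (x47,η)}
  {x46, x47, x48} × {η} = {(x46,η), (x47,η), (x48,η)}
  {x47} × {ε, ζ, η} = {(x47,ε), (x47,ζ), (x47,η)}
  {x46, x47} × {ε, η} = {(x46,ε), (x46,η), (x47,ε), (x47,η)}
  {x46, x47} × {ε, ζ, η} = {(x46,ε), (x46,ζ), (x46,η), (x47,ε), (x47,ζ), (x47,η)}
  {x46, x47, x48} × {ε, η} = {(x46,ε), (x46,η), (x47,ε), (x47,η), (x48,ε), (x48,η)}
  {x46, x47, x48} × {ε, ζ, η} = {(x46,ε), (x46,ζ), (x46,η), (x47,ε), (x47,ζ), (x47,η), (x48,ε), (x48,ζ), (x48,η)}
These 10 distinct sets form the basis B.
Close under arbitrary unions to get τ_{X×Y}; counting gives |τ_{X×Y}| = 20.


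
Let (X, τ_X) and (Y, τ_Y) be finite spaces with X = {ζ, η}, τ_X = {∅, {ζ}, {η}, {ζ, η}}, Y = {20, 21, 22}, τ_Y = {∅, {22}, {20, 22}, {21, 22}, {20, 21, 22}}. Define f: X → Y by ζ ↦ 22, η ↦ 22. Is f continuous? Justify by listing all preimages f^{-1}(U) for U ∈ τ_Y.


f IS continuous.

Compute f^{-1}(U) for each U ∈ τ_Y:
  U = ∅: f^{-1}(U) = ∅ ∈ τ_X ✓.
  U = {22}: f^{-1}(U) = {ζ, η} ∈ τ_X ✓.
  U = {20, 22}: f^{-1}(U) = {ζ, η} ∈ τ_X ✓.
  U = {21, 22}: f^{-1}(U) = {ζ, η} ∈ τ_X ✓.
  U = {20, 21, 22}: f^{-1}(U) = {ζ, η} ∈ τ_X ✓.
Every preimage lies in τ_X, so f IS continuous.


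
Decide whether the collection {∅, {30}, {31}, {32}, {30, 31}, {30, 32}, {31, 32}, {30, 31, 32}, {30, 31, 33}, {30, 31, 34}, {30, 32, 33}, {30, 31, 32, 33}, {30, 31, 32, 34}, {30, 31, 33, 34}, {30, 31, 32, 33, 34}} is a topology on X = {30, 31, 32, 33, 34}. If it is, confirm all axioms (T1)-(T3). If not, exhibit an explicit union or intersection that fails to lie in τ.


τ is NOT a topology on X.

Axiom (T1): ∅ ∈ τ? Yes; X ∈ τ? Yes.
Axiom (T2/T3): check pairwise unions and intersections of members of τ.
Counterexample for (T3): {30, 31, 33} ∩ {30, 32, 33} = {30, 33} ∉ τ. Therefore τ is NOT a topology.


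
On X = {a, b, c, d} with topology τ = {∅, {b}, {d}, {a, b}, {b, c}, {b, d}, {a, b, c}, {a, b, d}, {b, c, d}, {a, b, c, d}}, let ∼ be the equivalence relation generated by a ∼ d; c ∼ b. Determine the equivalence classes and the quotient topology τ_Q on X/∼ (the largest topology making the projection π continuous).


X/∼ = {[a=d], [b=c]}; |τ_Q| = 3.

Equivalence classes: [a=d], [b=c].
Quotient map π: X → X/∼ sends a ↦ [a=d], b ↦ [b=c], c ↦ [b=c], d ↦ [a=d].
For each subset V ⊆ X/∼, compute π^{-1}(V) ⊆ X and check whether π^{-1}(V) ∈ τ. V is open in τ_Q iff π^{-1}(V) ∈ τ.
  V = {}: π^{-1}(V) = ∅ ∈ τ ✓.
  V = {[a=d]}: π^{-1}(V) = {a, d} ∉ τ ✗.
  V = {[b=c]}: π^{-1}(V) = {b, c} ∈ τ ✓.
  V = {[a=d], [b=c]}: π^{-1}(V) = {a, b, c, d} ∈ τ ✓.
Open sets in the quotient: τ_Q = {{}, {[b=c]}, {[a=d], [b=c]}} (3 elements).


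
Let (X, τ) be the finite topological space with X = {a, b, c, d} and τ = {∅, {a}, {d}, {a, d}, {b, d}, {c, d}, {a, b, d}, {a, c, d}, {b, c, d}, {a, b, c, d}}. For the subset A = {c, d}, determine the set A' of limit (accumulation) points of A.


A' = {b, c}

For each x ∈ X, list the open sets U ∈ τ with x ∈ U, then check whether U ∩ (A ∖ {x}) ≠ ∅ for every such U.
  x = a: open {a} ∋ x has {a} ∩ (A ∖ {a}) = ∅, so x is NOT a limit point.
  x = b: opens ∋ x are {b, d}, {a, b, d}, {b, c, d}, {a, b, c, d}; each meets A ∖ {b}, so x IS a limit point.
  x = c: opens ∋ x are {c, d}, {a, c, d}, {b, c, d}, {a, b, c, d}; each meets A ∖ {c}, so x IS a limit point.
  x = d: open {d} ∋ x has {d} ∩ (A ∖ {d}) = ∅, so x is NOT a limit point.
Collecting: A' = {b, c}.


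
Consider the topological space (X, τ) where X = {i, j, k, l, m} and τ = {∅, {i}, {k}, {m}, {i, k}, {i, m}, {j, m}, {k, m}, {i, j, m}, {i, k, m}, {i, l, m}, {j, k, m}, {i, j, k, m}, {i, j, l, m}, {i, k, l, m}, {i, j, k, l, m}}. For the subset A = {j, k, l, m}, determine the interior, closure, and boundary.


int(A) = {j, k, m}, cl(A) = {j, k, l, m}, ∂A = {l}.

Closed sets in (X, τ) are complements of opens:
  closed(X, τ) = {∅, {j}, {k}, {l}, {i, l}, {j, k}, {j, l}, {k, l}, {i, j, l}, {i, k, l}, {j, k, l}, {j, l, m}, {i, j, k, l}, {i, j, l, m}, {j, k, l, m}, {i, j, k, l, m}}.
int(A) = ⋃ {U ∈ τ : U ⊆ A}. Opens contained in A: ∅, {k}, {m}, {j, m}, {k, m}, {j, k, m}.
Taking the union of these: int(A) = {j, k, m}.
cl(A) = ⋂ {C closed : A ⊆ C}. Closed sets containing A: {j, k, l, m}, {i, j, k, l, m}.
Intersecting these: cl(A) = {j, k, l, m}.
∂A = cl(A) ∖ int(A) = {j, k, l, m} ∖ {j, k, m} = {l}.


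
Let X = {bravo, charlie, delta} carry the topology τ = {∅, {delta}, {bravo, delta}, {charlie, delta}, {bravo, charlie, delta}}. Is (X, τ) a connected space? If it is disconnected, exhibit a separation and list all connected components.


(X, τ) is connected.

Find clopen sets (U ∈ τ with X ∖ U ∈ τ):
  U = ∅, X ∖ U = {bravo, charlie, delta} — both open, so U is clopen.
  U = {bravo, charlie, delta}, X ∖ U = ∅ — both open, so U is clopen.
Only trivial clopens (∅ and X) exist, so (X, τ) is connected.
Compute connected components by grouping points that agree on all clopens:
  component: {bravo, charlie, delta}


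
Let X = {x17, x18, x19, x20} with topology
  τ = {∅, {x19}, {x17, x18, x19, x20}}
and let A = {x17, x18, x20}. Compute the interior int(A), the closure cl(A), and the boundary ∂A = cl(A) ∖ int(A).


int(A) = ∅, cl(A) = {x17, x18, x20}, ∂A = {x17, x18, x20}.

Closed sets in (X, τ) are complements of opens:
  closed(X, τ) = {∅, {x17, x18, x20}, {x17, x18, x19, x20}}.
int(A) = ⋃ {U ∈ τ : U ⊆ A}. Opens contained in A: ∅.
Taking the union of these: int(A) = ∅.
cl(A) = ⋂ {C closed : A ⊆ C}. Closed sets containing A: {x17, x18, x20}, {x17, x18, x19, x20}.
Intersecting these: cl(A) = {x17, x18, x20}.
∂A = cl(A) ∖ int(A) = {x17, x18, x20} ∖ ∅ = {x17, x18, x20}.


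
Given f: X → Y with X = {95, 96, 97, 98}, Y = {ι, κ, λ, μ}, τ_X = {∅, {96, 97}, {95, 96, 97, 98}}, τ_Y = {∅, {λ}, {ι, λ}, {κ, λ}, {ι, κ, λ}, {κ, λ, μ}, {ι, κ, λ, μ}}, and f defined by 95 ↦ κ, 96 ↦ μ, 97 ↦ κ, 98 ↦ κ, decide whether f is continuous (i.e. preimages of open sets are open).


f is NOT continuous.

Compute f^{-1}(U) for each U ∈ τ_Y:
  U = ∅: f^{-1}(U) = ∅ ∈ τ_X ✓.
  U = {λ}: f^{-1}(U) = ∅ ∈ τ_X ✓.
  U = {ι, λ}: f^{-1}(U) = ∅ ∈ τ_X ✓.
  U = {κ, λ}: f^{-1}(U) = {95, 97, 98} ∉ τ_X ✗.
  U = {ι, κ, λ}: f^{-1}(U) = {95, 97, 98} ∉ τ_X ✗.
  U = {κ, λ, μ}: f^{-1}(U) = {95, 96, 97, 98} ∈ τ_X ✓.
  U = {ι, κ, λ, μ}: f^{-1}(U) = {95, 96, 97, 98} ∈ τ_X ✓.
Found U = {κ, λ} with f^{-1}(U) = {95, 97, 98} not in τ_X. Therefore f is NOT continuous.


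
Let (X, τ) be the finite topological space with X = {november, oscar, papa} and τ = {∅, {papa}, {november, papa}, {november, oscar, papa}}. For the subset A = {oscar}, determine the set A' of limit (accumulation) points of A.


A' = ∅

For each x ∈ X, list the open sets U ∈ τ with x ∈ U, then check whether U ∩ (A ∖ {x}) ≠ ∅ for every such U.
  x = november: open {november, papa} ∋ x has {november, papa} ∩ (A ∖ {november}) = ∅, so x is NOT a limit point.
  x = oscar: open {november, oscar, papa} ∋ x has {november, oscar, papa} ∩ (A ∖ {oscar}) = ∅, so x is NOT a limit point.
  x = papa: open {papa} ∋ x has {papa} ∩ (A ∖ {papa}) = ∅, so x is NOT a limit point.
Collecting: A' = ∅.


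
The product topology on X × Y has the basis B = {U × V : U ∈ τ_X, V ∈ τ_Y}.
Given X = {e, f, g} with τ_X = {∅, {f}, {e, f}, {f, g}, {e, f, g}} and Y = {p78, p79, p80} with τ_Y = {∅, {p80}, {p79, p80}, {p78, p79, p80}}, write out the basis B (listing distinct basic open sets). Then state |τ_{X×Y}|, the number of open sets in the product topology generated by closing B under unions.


Basis B = {∅ × ∅, {f} × {p80}, {e, f} × {p80}, {f} × {p79, p80}, {f, g} × {p80}, {e, f, g} × {p80}, {f} × {p78, p79, p80}, {e, f} × {p79, p80}, {f, g} × {p79, p80}, {e, f} × {p78, p79, p80}, {e, f, g} × {p79, p80}, {f, g} × {p78, p79, p80}, {e, f, g} × {p78, p79, p80}}; |τ_{X×Y}| = 30.

Enumerate products U × V with U ∈ τ_X, V ∈ τ_Y (deduplicated):
  ∅ × ∅ = {} (∅)
  {f} × {p80} = {(f,p80)}
  {e, f} × {p80} = {(e,p80), (f,p80)}
  {f} × {p79, p80} = {(f,p79), (f,p80)}
  {f, g} × {p80} = {(f,p80), (g,p80)}
  {e, f, g} × {p80} = {(e,p80), (f,p80), (g,p80)}
  {f} × {p78, p79, p80} = {(f,p78), (f,p79), (f,p80)}
  {e, f} × {p79, p80} = {(e,p79), (e,p80), (f,p79), (f,p80)}
  {f, g} × {p79, p80} = {(f,p79), (f,p80), (g,p79), (g,p80)}
  {e, f} × {p78, p79, p80} = {(e,p78), (e,p79), (e,p80), (f,p78), (f,p79), (f,p80)}
  {e, f, g} × {p79, p80} = {(e,p79), (e,p80), (f,p79), (f,p80), (g,p79), (g,p80)}
  {f, g} × {p78, p79, p80} = {(f,p78), (f,p79), (f,p80), (g,p78), (g,p79), (g,p80)}
  {e, f, g} × {p78, p79, p80} = {(e,p78), (e,p79), (e,p80), (f,p78), (f,p79), (f,p80), (g,p78), (g,p79), (g,p80)}
These 13 distinct sets form the basis B.
Close under arbitrary unions to get τ_{X×Y}; counting gives |τ_{X×Y}| = 30.


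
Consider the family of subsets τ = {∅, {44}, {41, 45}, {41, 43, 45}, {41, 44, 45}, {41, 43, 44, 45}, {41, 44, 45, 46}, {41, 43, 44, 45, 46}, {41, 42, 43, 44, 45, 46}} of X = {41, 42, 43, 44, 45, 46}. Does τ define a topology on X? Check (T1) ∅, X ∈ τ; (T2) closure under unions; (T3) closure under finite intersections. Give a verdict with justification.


τ IS a topology on X.

Axiom (T1): ∅ ∈ τ? Yes; X ∈ τ? Yes.
Axiom (T2/T3): check pairwise unions and intersections of members of τ.
All pairwise intersections and unions checked — each lies in τ. Therefore τ satisfies (T1), (T2), (T3): it IS a topology on X.


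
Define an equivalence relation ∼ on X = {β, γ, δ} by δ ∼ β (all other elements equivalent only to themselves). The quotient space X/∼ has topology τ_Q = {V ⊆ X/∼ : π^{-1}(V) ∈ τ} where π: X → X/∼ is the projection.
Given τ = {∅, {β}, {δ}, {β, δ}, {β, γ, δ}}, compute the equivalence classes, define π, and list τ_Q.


X/∼ = {[β=δ], [γ]}; |τ_Q| = 3.

Equivalence classes: [β=δ], [γ].
Quotient map π: X → X/∼ sends β ↦ [β=δ], γ ↦ [γ], δ ↦ [β=δ].
For each subset V ⊆ X/∼, compute π^{-1}(V) ⊆ X and check whether π^{-1}(V) ∈ τ. V is open in τ_Q iff π^{-1}(V) ∈ τ.
  V = {}: π^{-1}(V) = ∅ ∈ τ ✓.
  V = {[β=δ]}: π^{-1}(V) = {β, δ} ∈ τ ✓.
  V = {[γ]}: π^{-1}(V) = {γ} ∉ τ ✗.
  V = {[β=δ], [γ]}: π^{-1}(V) = {β, γ, δ} ∈ τ ✓.
Open sets in the quotient: τ_Q = {{}, {[β=δ]}, {[β=δ], [γ]}} (3 elements).


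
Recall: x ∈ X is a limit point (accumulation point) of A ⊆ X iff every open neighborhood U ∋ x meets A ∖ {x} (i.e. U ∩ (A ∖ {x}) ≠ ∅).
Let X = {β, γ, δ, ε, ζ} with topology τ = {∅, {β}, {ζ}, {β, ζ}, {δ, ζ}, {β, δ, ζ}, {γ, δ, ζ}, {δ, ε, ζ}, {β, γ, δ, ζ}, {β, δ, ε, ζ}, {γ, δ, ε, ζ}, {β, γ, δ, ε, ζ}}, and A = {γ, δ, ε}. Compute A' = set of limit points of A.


A' = {γ, ε}

For each x ∈ X, list the open sets U ∈ τ with x ∈ U, then check whether U ∩ (A ∖ {x}) ≠ ∅ for every such U.
  x = β: open {β} ∋ x has {β} ∩ (A ∖ {β}) = ∅, so x is NOT a limit point.
  x = γ: opens ∋ x are {γ, δ, ζ}, {β, γ, δ, ζ}, {γ, δ, ε, ζ}, {β, γ, δ, ε, ζ}; each meets A ∖ {γ}, so x IS a limit point.
  x = δ: open {δ, ζ} ∋ x has {δ, ζ} ∩ (A ∖ {δ}) = ∅, so x is NOT a limit point.
  x = ε: opens ∋ x are {δ, ε, ζ}, {β, δ, ε, ζ}, {γ, δ, ε, ζ}, {β, γ, δ, ε, ζ}; each meets A ∖ {ε}, so x IS a limit point.
  x = ζ: open {ζ} ∋ x has {ζ} ∩ (A ∖ {ζ}) = ∅, so x is NOT a limit point.
Collecting: A' = {γ, ε}.


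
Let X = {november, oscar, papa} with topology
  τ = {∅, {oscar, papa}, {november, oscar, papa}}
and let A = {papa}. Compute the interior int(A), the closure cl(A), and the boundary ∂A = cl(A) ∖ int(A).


int(A) = ∅, cl(A) = {november, oscar, papa}, ∂A = {november, oscar, papa}.

Closed sets in (X, τ) are complements of opens:
  closed(X, τ) = {∅, {november}, {november, oscar, papa}}.
int(A) = ⋃ {U ∈ τ : U ⊆ A}. Opens contained in A: ∅.
Taking the union of these: int(A) = ∅.
cl(A) = ⋂ {C closed : A ⊆ C}. Closed sets containing A: {november, oscar, papa}.
Intersecting these: cl(A) = {november, oscar, papa}.
∂A = cl(A) ∖ int(A) = {november, oscar, papa} ∖ ∅ = {november, oscar, papa}.


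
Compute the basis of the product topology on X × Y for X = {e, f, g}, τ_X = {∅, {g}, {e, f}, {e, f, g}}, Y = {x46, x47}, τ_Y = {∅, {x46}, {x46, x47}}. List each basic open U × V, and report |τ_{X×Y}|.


Basis B = {∅ × ∅, {g} × {x46}, {e, f} × {x46}, {g} × {x46, x47}, {e, f, g} × {x46}, {e, f} × {x46, x47}, {e, f, g} × {x46, x47}}; |τ_{X×Y}| = 9.

Enumerate products U × V with U ∈ τ_X, V ∈ τ_Y (deduplicated):
  ∅ × ∅ = {} (∅)
  {g} × {x46} = {(g,x46)}
  {e, f} × {x46} = {(e,x46), (f,x46)}
  {g} × {x46, x47} = {(g,x46), (g,x47)}
  {e, f, g} × {x46} = {(e,x46), (f,x46), (g,x46)}
  {e, f} × {x46, x47} = {(e,x46), (e,x47), (f,x46), (f,x47)}
  {e, f, g} × {x46, x47} = {(e,x46), (e,x47), (f,x46), (f,x47), (g,x46), (g,x47)}
These 7 distinct sets form the basis B.
Close under arbitrary unions to get τ_{X×Y}; counting gives |τ_{X×Y}| = 9.


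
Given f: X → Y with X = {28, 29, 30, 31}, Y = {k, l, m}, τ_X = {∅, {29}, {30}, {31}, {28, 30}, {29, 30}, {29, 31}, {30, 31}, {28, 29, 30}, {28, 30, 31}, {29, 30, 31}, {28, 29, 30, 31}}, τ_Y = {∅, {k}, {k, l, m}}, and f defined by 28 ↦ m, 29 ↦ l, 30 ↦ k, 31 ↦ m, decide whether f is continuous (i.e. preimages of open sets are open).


f IS continuous.

Compute f^{-1}(U) for each U ∈ τ_Y:
  U = ∅: f^{-1}(U) = ∅ ∈ τ_X ✓.
  U = {k}: f^{-1}(U) = {30} ∈ τ_X ✓.
  U = {k, l, m}: f^{-1}(U) = {28, 29, 30, 31} ∈ τ_X ✓.
Every preimage lies in τ_X, so f IS continuous.


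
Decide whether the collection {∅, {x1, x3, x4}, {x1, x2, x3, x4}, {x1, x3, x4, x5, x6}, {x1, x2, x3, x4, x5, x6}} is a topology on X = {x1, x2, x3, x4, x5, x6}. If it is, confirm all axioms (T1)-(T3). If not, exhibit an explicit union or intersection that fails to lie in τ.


τ IS a topology on X.

Axiom (T1): ∅ ∈ τ? Yes; X ∈ τ? Yes.
Axiom (T2/T3): check pairwise unions and intersections of members of τ.
All pairwise intersections and unions checked — each lies in τ. Therefore τ satisfies (T1), (T2), (T3): it IS a topology on X.


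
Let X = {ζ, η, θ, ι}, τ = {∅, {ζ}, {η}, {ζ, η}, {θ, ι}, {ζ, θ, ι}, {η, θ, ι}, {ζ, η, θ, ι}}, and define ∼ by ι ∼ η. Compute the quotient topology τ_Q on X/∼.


X/∼ = {[ζ], [η=ι], [θ]}; |τ_Q| = 4.

Equivalence classes: [ζ], [η=ι], [θ].
Quotient map π: X → X/∼ sends ζ ↦ [ζ], η ↦ [η=ι], θ ↦ [θ], ι ↦ [η=ι].
For each subset V ⊆ X/∼, compute π^{-1}(V) ⊆ X and check whether π^{-1}(V) ∈ τ. V is open in τ_Q iff π^{-1}(V) ∈ τ.
  V = {}: π^{-1}(V) = ∅ ∈ τ ✓.
  V = {[ζ]}: π^{-1}(V) = {ζ} ∈ τ ✓.
  V = {[η=ι]}: π^{-1}(V) = {η, ι} ∉ τ ✗.
  V = {[ζ], [η=ι]}: π^{-1}(V) = {ζ, η, ι} ∉ τ ✗.
  V = {[θ]}: π^{-1}(V) = {θ} ∉ τ ✗.
  V = {[ζ], [θ]}: π^{-1}(V) = {ζ, θ} ∉ τ ✗.
  V = {[η=ι], [θ]}: π^{-1}(V) = {η, θ, ι} ∈ τ ✓.
  V = {[ζ], [η=ι], [θ]}: π^{-1}(V) = {ζ, η, θ, ι} ∈ τ ✓.
Open sets in the quotient: τ_Q = {{}, {[ζ]}, {[η=ι], [θ]}, {[ζ], [η=ι], [θ]}} (4 elements).


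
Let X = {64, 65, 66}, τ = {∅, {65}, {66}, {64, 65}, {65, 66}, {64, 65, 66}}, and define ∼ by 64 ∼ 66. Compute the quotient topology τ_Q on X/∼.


X/∼ = {[64=66], [65]}; |τ_Q| = 3.

Equivalence classes: [64=66], [65].
Quotient map π: X → X/∼ sends 64 ↦ [64=66], 65 ↦ [65], 66 ↦ [64=66].
For each subset V ⊆ X/∼, compute π^{-1}(V) ⊆ X and check whether π^{-1}(V) ∈ τ. V is open in τ_Q iff π^{-1}(V) ∈ τ.
  V = {}: π^{-1}(V) = ∅ ∈ τ ✓.
  V = {[64=66]}: π^{-1}(V) = {64, 66} ∉ τ ✗.
  V = {[65]}: π^{-1}(V) = {65} ∈ τ ✓.
  V = {[64=66], [65]}: π^{-1}(V) = {64, 65, 66} ∈ τ ✓.
Open sets in the quotient: τ_Q = {{}, {[65]}, {[64=66], [65]}} (3 elements).


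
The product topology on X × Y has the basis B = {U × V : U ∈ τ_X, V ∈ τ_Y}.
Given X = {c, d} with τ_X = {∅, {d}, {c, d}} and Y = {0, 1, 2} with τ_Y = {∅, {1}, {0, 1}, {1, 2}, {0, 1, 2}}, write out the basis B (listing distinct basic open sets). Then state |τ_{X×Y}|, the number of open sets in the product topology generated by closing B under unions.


Basis B = {∅ × ∅, {d} × {1}, {c, d} × {1}, {d} × {0, 1}, {d} × {1, 2}, {d} × {0, 1, 2}, {c, d} × {0, 1}, {c, d} × {1, 2}, {c, d} × {0, 1, 2}}; |τ_{X×Y}| = 14.

Enumerate products U × V with U ∈ τ_X, V ∈ τ_Y (deduplicated):
  ∅ × ∅ = {} (∅)
  {d} × {1} = {(d,1)}
  {c, d} × {1} = {(c,1), (d,1)}
  {d} × {0, 1} = {(d,0), (d,1)}
  {d} × {1, 2} = {(d,1), (d,2)}
  {d} × {0, 1, 2} = {(d,0), (d,1), (d,2)}
  {c, d} × {0, 1} = {(c,0), (c,1), (d,0), (d,1)}
  {c, d} × {1, 2} = {(c,1), (c,2), (d,1), (d,2)}
  {c, d} × {0, 1, 2} = {(c,0), (c,1), (c,2), (d,0), (d,1), (d,2)}
These 9 distinct sets form the basis B.
Close under arbitrary unions to get τ_{X×Y}; counting gives |τ_{X×Y}| = 14.
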